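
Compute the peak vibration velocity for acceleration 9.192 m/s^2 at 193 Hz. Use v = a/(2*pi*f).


omega = 2*pi*f = 2*pi*193 = 1212.65 rad/s
v = a / omega = 9.192 / 1212.65 = 0.0075801 m/s


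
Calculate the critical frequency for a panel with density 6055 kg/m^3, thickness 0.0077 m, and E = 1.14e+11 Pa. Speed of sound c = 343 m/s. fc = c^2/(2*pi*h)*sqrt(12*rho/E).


12*rho/E = 12*6055/1.14e+11 = 6.37368e-07
sqrt(12*rho/E) = sqrt(6.37368e-07) = 0.000798353
c^2/(2*pi*h) = 343^2/(2*pi*0.0077) = 2.43174e+06
fc = 2.43174e+06 * 0.000798353 = 1941.4 Hz


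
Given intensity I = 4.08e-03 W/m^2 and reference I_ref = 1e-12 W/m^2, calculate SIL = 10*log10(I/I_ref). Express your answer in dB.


I / I_ref = 4.08e-03 / 1e-12 = 4.08e+09
SIL = 10 * log10(4.08e+09) = 96.107 dB


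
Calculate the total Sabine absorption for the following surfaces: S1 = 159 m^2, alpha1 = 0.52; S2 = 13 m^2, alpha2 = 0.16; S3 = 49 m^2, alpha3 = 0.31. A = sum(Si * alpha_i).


159 * 0.52 = 82.68
13 * 0.16 = 2.08
49 * 0.31 = 15.19
A_total = 82.68 + 2.08 + 15.19 = 99.95 m^2


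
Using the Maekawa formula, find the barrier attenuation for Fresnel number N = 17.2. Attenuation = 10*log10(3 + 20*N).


3 + 20*N = 3 + 20*17.2 = 347
Att = 10*log10(347) = 25.403 dB


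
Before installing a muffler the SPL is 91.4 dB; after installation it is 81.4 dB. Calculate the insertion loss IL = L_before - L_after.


Insertion loss = SPL without muffler - SPL with muffler
IL = 91.4 - 81.4 = 10 dB


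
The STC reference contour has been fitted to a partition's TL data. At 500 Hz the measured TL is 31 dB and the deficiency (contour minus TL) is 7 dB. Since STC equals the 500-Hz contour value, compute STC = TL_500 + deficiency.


By ASTM E413, STC = value of the fitted reference contour at 500 Hz.
Contour value at 500 Hz = TL_500 + deficiency = 31 + 7 = 38
STC = 38


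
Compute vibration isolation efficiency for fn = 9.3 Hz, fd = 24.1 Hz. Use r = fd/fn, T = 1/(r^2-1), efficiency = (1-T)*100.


r = 24.1 / 9.3 = 2.5914
r^2 - 1 = 2.5914^2 - 1 = 5.71535
T = 1/5.71535 = 0.174967
Efficiency = (1 - 0.174967)*100 = 82.503 %


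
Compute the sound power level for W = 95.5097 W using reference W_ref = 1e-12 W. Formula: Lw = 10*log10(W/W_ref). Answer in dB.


W / W_ref = 95.5097 / 1e-12 = 9.55097e+13
Lw = 10 * log10(9.55097e+13) = 139.8 dB


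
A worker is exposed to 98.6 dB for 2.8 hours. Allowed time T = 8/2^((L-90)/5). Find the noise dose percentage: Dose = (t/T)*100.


T_allowed = 8 / 2^((98.6 - 90)/5) = 2.42839 hr
Dose = 2.8 / 2.42839 * 100 = 115.3 %


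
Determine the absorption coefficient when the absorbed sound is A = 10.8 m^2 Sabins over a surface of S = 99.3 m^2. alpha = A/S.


Absorption coefficient = absorbed power / incident power
alpha = A / S = 10.8 / 99.3 = 0.10876


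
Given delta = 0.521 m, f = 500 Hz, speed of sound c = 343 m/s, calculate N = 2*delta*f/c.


N = 2*delta*f/c = 2*delta/lambda, where lambda = c/f
lambda = 343 / 500 = 0.686 m
N = 2 * 0.521 / 0.686 = 1.519


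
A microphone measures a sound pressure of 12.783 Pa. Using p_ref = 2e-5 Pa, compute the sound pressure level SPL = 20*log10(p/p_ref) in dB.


p / p_ref = 12.783 / 2e-5 = 639150
SPL = 20 * log10(639150) = 116.11 dB


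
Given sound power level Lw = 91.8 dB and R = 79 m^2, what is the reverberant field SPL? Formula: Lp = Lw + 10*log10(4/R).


4/R = 4/79 = 0.0506329
Lp = 91.8 + 10*log10(0.0506329) = 78.844 dB


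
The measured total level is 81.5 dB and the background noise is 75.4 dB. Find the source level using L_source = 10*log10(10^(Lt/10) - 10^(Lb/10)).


10^(81.5/10) = 1.41254e+08
10^(75.4/10) = 3.46737e+07
Difference = 1.41254e+08 - 3.46737e+07 = 1.0658e+08
L_source = 10*log10(1.0658e+08) = 80.277 dB


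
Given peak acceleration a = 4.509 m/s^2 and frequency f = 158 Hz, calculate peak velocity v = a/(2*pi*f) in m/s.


omega = 2*pi*f = 2*pi*158 = 992.743 rad/s
v = a / omega = 4.509 / 992.743 = 0.004542 m/s


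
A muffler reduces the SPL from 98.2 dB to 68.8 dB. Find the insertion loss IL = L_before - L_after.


Insertion loss = SPL without muffler - SPL with muffler
IL = 98.2 - 68.8 = 29.4 dB


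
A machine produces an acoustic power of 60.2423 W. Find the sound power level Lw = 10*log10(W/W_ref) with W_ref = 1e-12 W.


W / W_ref = 60.2423 / 1e-12 = 6.02423e+13
Lw = 10 * log10(6.02423e+13) = 137.8 dB


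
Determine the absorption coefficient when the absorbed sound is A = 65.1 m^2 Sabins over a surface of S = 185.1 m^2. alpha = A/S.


Absorption coefficient = absorbed power / incident power
alpha = A / S = 65.1 / 185.1 = 0.3517


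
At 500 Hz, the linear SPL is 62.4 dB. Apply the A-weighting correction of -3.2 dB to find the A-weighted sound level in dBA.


A-weighting table: 500 Hz -> -3.2 dB correction
SPL_A = SPL + correction = 62.4 + (-3.2) = 59.2 dBA


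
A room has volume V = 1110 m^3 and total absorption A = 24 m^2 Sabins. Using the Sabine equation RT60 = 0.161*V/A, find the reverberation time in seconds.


RT60 = 0.161 * 1110 / 24 = 7.4463 s


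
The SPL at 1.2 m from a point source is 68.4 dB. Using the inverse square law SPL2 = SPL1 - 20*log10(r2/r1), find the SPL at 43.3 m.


r2/r1 = 43.3/1.2 = 36.0833
Correction = 20*log10(36.0833) = 31.1461 dB
SPL2 = 68.4 - 31.1461 = 37.254 dB


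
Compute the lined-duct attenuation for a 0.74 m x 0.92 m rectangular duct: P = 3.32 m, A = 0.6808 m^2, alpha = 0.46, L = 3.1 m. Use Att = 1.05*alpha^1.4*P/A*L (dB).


alpha^1.4 = 0.46^1.4 = 0.337179
Attenuation rate = 1.05 * alpha^1.4 * P / A
= 1.05 * 0.337179 * 3.32 / 0.6808 = 1.72651 dB/m
Total Att = 1.72651 * 3.1 = 5.3522 dB


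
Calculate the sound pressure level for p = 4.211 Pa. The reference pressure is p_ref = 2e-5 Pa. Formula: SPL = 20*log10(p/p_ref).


p / p_ref = 4.211 / 2e-5 = 210550
SPL = 20 * log10(210550) = 106.47 dB


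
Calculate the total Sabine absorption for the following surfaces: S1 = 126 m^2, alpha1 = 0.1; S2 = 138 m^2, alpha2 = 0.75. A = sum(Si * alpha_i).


126 * 0.1 = 12.6
138 * 0.75 = 103.5
A_total = 12.6 + 103.5 = 116.1 m^2


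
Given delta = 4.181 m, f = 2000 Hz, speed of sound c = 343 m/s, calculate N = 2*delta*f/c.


N = 2*delta*f/c = 2*delta/lambda, where lambda = c/f
lambda = 343 / 2000 = 0.1715 m
N = 2 * 4.181 / 0.1715 = 48.758


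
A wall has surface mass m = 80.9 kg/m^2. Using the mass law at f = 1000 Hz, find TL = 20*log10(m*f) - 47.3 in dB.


m * f = 80.9 * 1000 = 80900
20*log10(80900) = 98.159 dB
TL = 98.159 - 47.3 = 50.859 dB


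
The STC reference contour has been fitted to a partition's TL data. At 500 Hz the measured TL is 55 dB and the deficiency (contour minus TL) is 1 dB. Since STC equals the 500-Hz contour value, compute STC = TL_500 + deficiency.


By ASTM E413, STC = value of the fitted reference contour at 500 Hz.
Contour value at 500 Hz = TL_500 + deficiency = 55 + 1 = 56
STC = 56


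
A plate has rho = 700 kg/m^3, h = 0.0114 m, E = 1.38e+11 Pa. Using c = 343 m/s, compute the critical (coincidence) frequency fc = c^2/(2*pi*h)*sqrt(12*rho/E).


12*rho/E = 12*700/1.38e+11 = 6.08696e-08
sqrt(12*rho/E) = sqrt(6.08696e-08) = 0.000246718
c^2/(2*pi*h) = 343^2/(2*pi*0.0114) = 1.64249e+06
fc = 1.64249e+06 * 0.000246718 = 405.23 Hz


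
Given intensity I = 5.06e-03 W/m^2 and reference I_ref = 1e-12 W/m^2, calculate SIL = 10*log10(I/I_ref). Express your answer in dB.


I / I_ref = 5.06e-03 / 1e-12 = 5.06e+09
SIL = 10 * log10(5.06e+09) = 97.042 dB


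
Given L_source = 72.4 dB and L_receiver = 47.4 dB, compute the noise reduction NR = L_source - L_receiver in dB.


NR = L_source - L_receiver (difference between source and receiving room levels)
NR = 72.4 - 47.4 = 25 dB


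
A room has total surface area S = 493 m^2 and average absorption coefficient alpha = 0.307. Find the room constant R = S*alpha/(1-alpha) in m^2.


R = 493 * 0.307 / (1 - 0.307) = 218.4 m^2


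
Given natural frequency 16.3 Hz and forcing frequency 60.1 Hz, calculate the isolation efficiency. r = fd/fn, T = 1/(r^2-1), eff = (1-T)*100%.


r = 60.1 / 16.3 = 3.68712
r^2 - 1 = 3.68712^2 - 1 = 12.5949
T = 1/12.5949 = 0.0793972
Efficiency = (1 - 0.0793972)*100 = 92.06 %


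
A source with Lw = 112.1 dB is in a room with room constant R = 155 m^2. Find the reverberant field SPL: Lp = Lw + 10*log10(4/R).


4/R = 4/155 = 0.0258065
Lp = 112.1 + 10*log10(0.0258065) = 96.217 dB


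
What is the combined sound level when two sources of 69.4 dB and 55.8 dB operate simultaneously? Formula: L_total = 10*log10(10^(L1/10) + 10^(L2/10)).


10^(69.4/10) = 8.70964e+06
10^(55.8/10) = 380189
Sum = 8.70964e+06 + 380189 = 9.08983e+06
L_total = 10*log10(9.08983e+06) = 69.586 dB


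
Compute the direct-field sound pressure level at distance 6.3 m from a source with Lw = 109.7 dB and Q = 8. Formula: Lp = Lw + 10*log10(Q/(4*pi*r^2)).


4*pi*r^2 = 4*pi*6.3^2 = 498.759 m^2
Q / (4*pi*r^2) = 8 / 498.759 = 0.0160398
Lp = 109.7 + 10*log10(0.0160398) = 91.752 dB


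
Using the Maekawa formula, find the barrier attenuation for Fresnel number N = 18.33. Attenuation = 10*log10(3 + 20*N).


3 + 20*N = 3 + 20*18.33 = 369.6
Att = 10*log10(369.6) = 25.677 dB


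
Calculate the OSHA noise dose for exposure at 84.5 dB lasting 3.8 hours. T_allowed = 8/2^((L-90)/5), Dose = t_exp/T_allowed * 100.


T_allowed = 8 / 2^((84.5 - 90)/5) = 17.1484 hr
Dose = 3.8 / 17.1484 * 100 = 22.16 %


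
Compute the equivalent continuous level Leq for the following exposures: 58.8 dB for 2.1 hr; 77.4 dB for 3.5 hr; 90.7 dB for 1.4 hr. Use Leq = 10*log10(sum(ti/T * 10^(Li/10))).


T_total = 2.1 + 3.5 + 1.4 = 7.0 hr
(2.1/7.0) * 10^(58.8/10) = 227573
(3.5/7.0) * 10^(77.4/10) = 2.7477e+07
(1.4/7.0) * 10^(90.7/10) = 2.3498e+08
Sum = 227573 + 2.7477e+07 + 2.3498e+08 = 2.62685e+08
Leq = 10*log10(2.62685e+08) = 84.194 dB


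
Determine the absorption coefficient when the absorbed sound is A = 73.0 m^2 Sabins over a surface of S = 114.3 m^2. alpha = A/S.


Absorption coefficient = absorbed power / incident power
alpha = A / S = 73.0 / 114.3 = 0.63867


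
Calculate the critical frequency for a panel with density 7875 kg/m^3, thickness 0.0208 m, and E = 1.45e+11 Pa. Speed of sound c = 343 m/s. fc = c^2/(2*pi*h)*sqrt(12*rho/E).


12*rho/E = 12*7875/1.45e+11 = 6.51724e-07
sqrt(12*rho/E) = sqrt(6.51724e-07) = 0.000807294
c^2/(2*pi*h) = 343^2/(2*pi*0.0208) = 900212
fc = 900212 * 0.000807294 = 726.74 Hz


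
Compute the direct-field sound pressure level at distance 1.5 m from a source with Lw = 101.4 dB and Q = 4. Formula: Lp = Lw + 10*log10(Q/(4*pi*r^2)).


4*pi*r^2 = 4*pi*1.5^2 = 28.2743 m^2
Q / (4*pi*r^2) = 4 / 28.2743 = 0.141471
Lp = 101.4 + 10*log10(0.141471) = 92.907 dB


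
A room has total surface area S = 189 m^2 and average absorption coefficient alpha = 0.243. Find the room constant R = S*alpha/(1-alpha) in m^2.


R = 189 * 0.243 / (1 - 0.243) = 60.67 m^2


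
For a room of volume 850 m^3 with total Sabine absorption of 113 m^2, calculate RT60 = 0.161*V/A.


RT60 = 0.161 * 850 / 113 = 1.2111 s


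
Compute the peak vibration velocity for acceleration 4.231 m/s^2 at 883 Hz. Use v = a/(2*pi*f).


omega = 2*pi*f = 2*pi*883 = 5548.05 rad/s
v = a / omega = 4.231 / 5548.05 = 0.00076261 m/s


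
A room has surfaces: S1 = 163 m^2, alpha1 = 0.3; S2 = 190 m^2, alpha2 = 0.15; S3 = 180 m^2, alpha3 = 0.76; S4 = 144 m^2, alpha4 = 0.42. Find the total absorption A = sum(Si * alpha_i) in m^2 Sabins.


163 * 0.3 = 48.9
190 * 0.15 = 28.5
180 * 0.76 = 136.8
144 * 0.42 = 60.48
A_total = 48.9 + 28.5 + 136.8 + 60.48 = 274.68 m^2


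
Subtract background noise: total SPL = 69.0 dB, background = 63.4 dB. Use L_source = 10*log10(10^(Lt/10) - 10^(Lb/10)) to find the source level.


10^(69.0/10) = 7.94328e+06
10^(63.4/10) = 2.18776e+06
Difference = 7.94328e+06 - 2.18776e+06 = 5.75552e+06
L_source = 10*log10(5.75552e+06) = 67.601 dB


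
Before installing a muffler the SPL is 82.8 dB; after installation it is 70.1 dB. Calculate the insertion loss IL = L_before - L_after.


Insertion loss = SPL without muffler - SPL with muffler
IL = 82.8 - 70.1 = 12.7 dB


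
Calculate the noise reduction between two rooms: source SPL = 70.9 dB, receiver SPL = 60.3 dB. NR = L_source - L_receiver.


NR = L_source - L_receiver (difference between source and receiving room levels)
NR = 70.9 - 60.3 = 10.6 dB


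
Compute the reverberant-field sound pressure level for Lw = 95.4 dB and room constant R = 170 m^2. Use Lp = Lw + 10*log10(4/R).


4/R = 4/170 = 0.0235294
Lp = 95.4 + 10*log10(0.0235294) = 79.116 dB


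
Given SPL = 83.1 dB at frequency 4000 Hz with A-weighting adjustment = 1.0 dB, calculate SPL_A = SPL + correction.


A-weighting table: 4000 Hz -> 1.0 dB correction
SPL_A = SPL + correction = 83.1 + (1.0) = 84.1 dBA


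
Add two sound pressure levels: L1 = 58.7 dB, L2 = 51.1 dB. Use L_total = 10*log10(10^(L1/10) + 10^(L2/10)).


10^(58.7/10) = 741310
10^(51.1/10) = 128825
Sum = 741310 + 128825 = 870135
L_total = 10*log10(870135) = 59.396 dB


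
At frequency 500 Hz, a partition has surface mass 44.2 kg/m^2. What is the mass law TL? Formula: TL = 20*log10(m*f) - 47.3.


m * f = 44.2 * 500 = 22100
20*log10(22100) = 86.8878 dB
TL = 86.8878 - 47.3 = 39.588 dB


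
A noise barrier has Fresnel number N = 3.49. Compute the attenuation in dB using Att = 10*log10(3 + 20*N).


3 + 20*N = 3 + 20*3.49 = 72.8
Att = 10*log10(72.8) = 18.621 dB


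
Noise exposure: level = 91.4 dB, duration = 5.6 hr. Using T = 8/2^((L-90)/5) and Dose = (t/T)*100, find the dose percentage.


T_allowed = 8 / 2^((91.4 - 90)/5) = 6.58873 hr
Dose = 5.6 / 6.58873 * 100 = 84.994 %


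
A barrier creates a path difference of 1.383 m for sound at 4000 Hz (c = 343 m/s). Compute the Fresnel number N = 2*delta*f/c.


N = 2*delta*f/c = 2*delta/lambda, where lambda = c/f
lambda = 343 / 4000 = 0.08575 m
N = 2 * 1.383 / 0.08575 = 32.257


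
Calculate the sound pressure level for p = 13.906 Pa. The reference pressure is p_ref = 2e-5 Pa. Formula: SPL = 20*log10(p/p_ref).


p / p_ref = 13.906 / 2e-5 = 695300
SPL = 20 * log10(695300) = 116.84 dB


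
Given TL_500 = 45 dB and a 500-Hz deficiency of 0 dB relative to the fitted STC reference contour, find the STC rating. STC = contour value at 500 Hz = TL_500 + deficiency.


By ASTM E413, STC = value of the fitted reference contour at 500 Hz.
Contour value at 500 Hz = TL_500 + deficiency = 45 + 0 = 45
STC = 45


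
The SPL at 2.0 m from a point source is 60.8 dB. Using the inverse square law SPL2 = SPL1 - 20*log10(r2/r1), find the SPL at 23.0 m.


r2/r1 = 23.0/2.0 = 11.5
Correction = 20*log10(11.5) = 21.214 dB
SPL2 = 60.8 - 21.214 = 39.586 dB


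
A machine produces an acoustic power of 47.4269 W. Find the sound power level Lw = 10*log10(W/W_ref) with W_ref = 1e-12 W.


W / W_ref = 47.4269 / 1e-12 = 4.74269e+13
Lw = 10 * log10(4.74269e+13) = 136.76 dB


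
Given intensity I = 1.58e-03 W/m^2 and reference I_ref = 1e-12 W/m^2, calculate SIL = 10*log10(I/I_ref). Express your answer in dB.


I / I_ref = 1.58e-03 / 1e-12 = 1.58e+09
SIL = 10 * log10(1.58e+09) = 91.987 dB


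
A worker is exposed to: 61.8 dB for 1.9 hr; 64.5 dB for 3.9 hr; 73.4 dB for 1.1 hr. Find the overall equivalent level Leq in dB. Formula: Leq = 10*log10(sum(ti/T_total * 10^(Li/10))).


T_total = 1.9 + 3.9 + 1.1 = 6.9 hr
(1.9/6.9) * 10^(61.8/10) = 416778
(3.9/6.9) * 10^(64.5/10) = 1.593e+06
(1.1/6.9) * 10^(73.4/10) = 3.48774e+06
Sum = 416778 + 1.593e+06 + 3.48774e+06 = 5.49752e+06
Leq = 10*log10(5.49752e+06) = 67.402 dB


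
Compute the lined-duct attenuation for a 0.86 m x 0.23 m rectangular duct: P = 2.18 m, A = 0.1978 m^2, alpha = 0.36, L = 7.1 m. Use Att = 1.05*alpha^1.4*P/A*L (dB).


alpha^1.4 = 0.36^1.4 = 0.239234
Attenuation rate = 1.05 * alpha^1.4 * P / A
= 1.05 * 0.239234 * 2.18 / 0.1978 = 2.76849 dB/m
Total Att = 2.76849 * 7.1 = 19.656 dB


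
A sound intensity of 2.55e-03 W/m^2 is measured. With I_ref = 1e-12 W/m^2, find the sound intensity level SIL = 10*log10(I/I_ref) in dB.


I / I_ref = 2.55e-03 / 1e-12 = 2.55e+09
SIL = 10 * log10(2.55e+09) = 94.065 dB


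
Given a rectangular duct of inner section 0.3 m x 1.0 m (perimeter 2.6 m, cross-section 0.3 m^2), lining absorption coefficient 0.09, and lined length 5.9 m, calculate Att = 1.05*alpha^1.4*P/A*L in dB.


alpha^1.4 = 0.09^1.4 = 0.034351
Attenuation rate = 1.05 * alpha^1.4 * P / A
= 1.05 * 0.034351 * 2.6 / 0.3 = 0.312594 dB/m
Total Att = 0.312594 * 5.9 = 1.8443 dB


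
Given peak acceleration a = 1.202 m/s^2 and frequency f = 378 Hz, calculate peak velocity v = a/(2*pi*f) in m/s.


omega = 2*pi*f = 2*pi*378 = 2375.04 rad/s
v = a / omega = 1.202 / 2375.04 = 0.0005061 m/s


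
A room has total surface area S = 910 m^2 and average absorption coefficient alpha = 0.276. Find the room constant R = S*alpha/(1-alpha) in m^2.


R = 910 * 0.276 / (1 - 0.276) = 346.91 m^2


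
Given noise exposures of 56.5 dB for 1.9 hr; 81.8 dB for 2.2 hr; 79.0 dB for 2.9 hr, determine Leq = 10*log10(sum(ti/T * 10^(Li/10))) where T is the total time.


T_total = 1.9 + 2.2 + 2.9 = 7.0 hr
(1.9/7.0) * 10^(56.5/10) = 121243
(2.2/7.0) * 10^(81.8/10) = 4.75691e+07
(2.9/7.0) * 10^(79.0/10) = 3.29079e+07
Sum = 121243 + 4.75691e+07 + 3.29079e+07 = 8.05982e+07
Leq = 10*log10(8.05982e+07) = 79.063 dB


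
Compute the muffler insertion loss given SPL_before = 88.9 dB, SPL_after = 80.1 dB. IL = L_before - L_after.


Insertion loss = SPL without muffler - SPL with muffler
IL = 88.9 - 80.1 = 8.8 dB


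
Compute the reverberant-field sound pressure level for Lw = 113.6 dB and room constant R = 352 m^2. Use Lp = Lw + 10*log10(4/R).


4/R = 4/352 = 0.0113636
Lp = 113.6 + 10*log10(0.0113636) = 94.155 dB


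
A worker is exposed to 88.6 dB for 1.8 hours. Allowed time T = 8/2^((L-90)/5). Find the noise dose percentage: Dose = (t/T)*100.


T_allowed = 8 / 2^((88.6 - 90)/5) = 9.71356 hr
Dose = 1.8 / 9.71356 * 100 = 18.531 %


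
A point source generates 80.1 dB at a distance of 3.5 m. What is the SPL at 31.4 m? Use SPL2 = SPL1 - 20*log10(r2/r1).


r2/r1 = 31.4/3.5 = 8.97143
Correction = 20*log10(8.97143) = 19.0572 dB
SPL2 = 80.1 - 19.0572 = 61.043 dB


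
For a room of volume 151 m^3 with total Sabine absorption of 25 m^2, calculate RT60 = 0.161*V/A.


RT60 = 0.161 * 151 / 25 = 0.97244 s


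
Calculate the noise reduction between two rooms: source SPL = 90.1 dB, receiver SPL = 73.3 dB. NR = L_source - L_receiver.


NR = L_source - L_receiver (difference between source and receiving room levels)
NR = 90.1 - 73.3 = 16.8 dB


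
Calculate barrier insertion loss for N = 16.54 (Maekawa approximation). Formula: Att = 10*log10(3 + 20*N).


3 + 20*N = 3 + 20*16.54 = 333.8
Att = 10*log10(333.8) = 25.235 dB


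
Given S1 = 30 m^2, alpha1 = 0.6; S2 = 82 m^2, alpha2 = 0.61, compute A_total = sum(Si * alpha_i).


30 * 0.6 = 18
82 * 0.61 = 50.02
A_total = 18 + 50.02 = 68.02 m^2


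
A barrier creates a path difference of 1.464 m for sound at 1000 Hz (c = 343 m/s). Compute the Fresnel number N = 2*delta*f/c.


N = 2*delta*f/c = 2*delta/lambda, where lambda = c/f
lambda = 343 / 1000 = 0.343 m
N = 2 * 1.464 / 0.343 = 8.5364


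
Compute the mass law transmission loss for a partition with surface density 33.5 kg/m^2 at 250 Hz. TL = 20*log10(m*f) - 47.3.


m * f = 33.5 * 250 = 8375
20*log10(8375) = 78.4597 dB
TL = 78.4597 - 47.3 = 31.16 dB


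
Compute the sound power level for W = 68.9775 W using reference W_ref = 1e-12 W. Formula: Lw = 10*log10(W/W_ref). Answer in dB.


W / W_ref = 68.9775 / 1e-12 = 6.89775e+13
Lw = 10 * log10(6.89775e+13) = 138.39 dB


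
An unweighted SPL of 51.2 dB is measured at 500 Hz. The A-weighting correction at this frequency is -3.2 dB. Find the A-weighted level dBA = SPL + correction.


A-weighting table: 500 Hz -> -3.2 dB correction
SPL_A = SPL + correction = 51.2 + (-3.2) = 48 dBA


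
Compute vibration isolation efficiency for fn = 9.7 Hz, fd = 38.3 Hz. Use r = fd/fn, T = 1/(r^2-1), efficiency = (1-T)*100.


r = 38.3 / 9.7 = 3.94845
r^2 - 1 = 3.94845^2 - 1 = 14.5903
T = 1/14.5903 = 0.0685387
Efficiency = (1 - 0.0685387)*100 = 93.146 %


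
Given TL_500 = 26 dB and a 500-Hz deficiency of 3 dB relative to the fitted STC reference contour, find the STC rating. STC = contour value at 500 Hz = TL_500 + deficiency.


By ASTM E413, STC = value of the fitted reference contour at 500 Hz.
Contour value at 500 Hz = TL_500 + deficiency = 26 + 3 = 29
STC = 29


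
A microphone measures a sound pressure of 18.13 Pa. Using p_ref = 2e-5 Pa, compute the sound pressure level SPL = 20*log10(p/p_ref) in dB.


p / p_ref = 18.13 / 2e-5 = 906500
SPL = 20 * log10(906500) = 119.15 dB


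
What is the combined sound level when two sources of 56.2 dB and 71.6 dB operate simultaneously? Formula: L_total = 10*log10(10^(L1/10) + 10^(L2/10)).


10^(56.2/10) = 416869
10^(71.6/10) = 1.44544e+07
Sum = 416869 + 1.44544e+07 = 1.48713e+07
L_total = 10*log10(1.48713e+07) = 71.723 dB


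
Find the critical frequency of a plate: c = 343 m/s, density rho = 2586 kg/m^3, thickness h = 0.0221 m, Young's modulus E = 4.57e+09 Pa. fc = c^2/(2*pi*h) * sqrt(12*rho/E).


12*rho/E = 12*2586/4.57e+09 = 6.79037e-06
sqrt(12*rho/E) = sqrt(6.79037e-06) = 0.00260583
c^2/(2*pi*h) = 343^2/(2*pi*0.0221) = 847259
fc = 847259 * 0.00260583 = 2207.8 Hz


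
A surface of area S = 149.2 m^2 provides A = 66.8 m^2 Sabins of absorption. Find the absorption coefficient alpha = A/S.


Absorption coefficient = absorbed power / incident power
alpha = A / S = 66.8 / 149.2 = 0.44772


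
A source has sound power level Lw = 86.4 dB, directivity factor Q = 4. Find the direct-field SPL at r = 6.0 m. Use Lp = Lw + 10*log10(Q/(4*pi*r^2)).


4*pi*r^2 = 4*pi*6.0^2 = 452.389 m^2
Q / (4*pi*r^2) = 4 / 452.389 = 0.00884195
Lp = 86.4 + 10*log10(0.00884195) = 65.865 dB


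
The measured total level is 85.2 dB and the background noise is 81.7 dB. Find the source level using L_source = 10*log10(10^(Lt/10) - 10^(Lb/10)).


10^(85.2/10) = 3.31131e+08
10^(81.7/10) = 1.47911e+08
Difference = 3.31131e+08 - 1.47911e+08 = 1.8322e+08
L_source = 10*log10(1.8322e+08) = 82.63 dB


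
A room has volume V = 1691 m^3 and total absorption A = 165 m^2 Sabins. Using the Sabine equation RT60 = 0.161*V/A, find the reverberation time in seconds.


RT60 = 0.161 * 1691 / 165 = 1.65 s


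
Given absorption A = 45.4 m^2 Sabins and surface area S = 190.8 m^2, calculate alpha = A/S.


Absorption coefficient = absorbed power / incident power
alpha = A / S = 45.4 / 190.8 = 0.23795


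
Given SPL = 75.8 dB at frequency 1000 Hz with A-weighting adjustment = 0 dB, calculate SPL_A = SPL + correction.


A-weighting table: 1000 Hz -> 0 dB correction
SPL_A = SPL + correction = 75.8 + (0) = 75.8 dBA


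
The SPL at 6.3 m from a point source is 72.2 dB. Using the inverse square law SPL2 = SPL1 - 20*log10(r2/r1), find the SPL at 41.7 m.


r2/r1 = 41.7/6.3 = 6.61905
Correction = 20*log10(6.61905) = 16.4159 dB
SPL2 = 72.2 - 16.4159 = 55.784 dB


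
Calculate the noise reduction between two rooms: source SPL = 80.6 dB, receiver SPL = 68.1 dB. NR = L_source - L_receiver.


NR = L_source - L_receiver (difference between source and receiving room levels)
NR = 80.6 - 68.1 = 12.5 dB


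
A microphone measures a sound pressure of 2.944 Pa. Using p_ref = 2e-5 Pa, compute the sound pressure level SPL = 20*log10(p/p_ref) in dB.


p / p_ref = 2.944 / 2e-5 = 147200
SPL = 20 * log10(147200) = 103.36 dB


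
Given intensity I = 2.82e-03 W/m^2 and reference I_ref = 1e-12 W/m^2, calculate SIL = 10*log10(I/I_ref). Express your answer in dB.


I / I_ref = 2.82e-03 / 1e-12 = 2.82e+09
SIL = 10 * log10(2.82e+09) = 94.502 dB


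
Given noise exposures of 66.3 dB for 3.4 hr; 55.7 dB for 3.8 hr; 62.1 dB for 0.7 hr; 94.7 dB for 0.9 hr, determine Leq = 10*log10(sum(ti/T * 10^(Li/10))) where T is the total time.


T_total = 3.4 + 3.8 + 0.7 + 0.9 = 8.8 hr
(3.4/8.8) * 10^(66.3/10) = 1.64815e+06
(3.8/8.8) * 10^(55.7/10) = 160436
(0.7/8.8) * 10^(62.1/10) = 129008
(0.9/8.8) * 10^(94.7/10) = 3.01828e+08
Sum = 1.64815e+06 + 160436 + 129008 + 3.01828e+08 = 3.03766e+08
Leq = 10*log10(3.03766e+08) = 84.825 dB


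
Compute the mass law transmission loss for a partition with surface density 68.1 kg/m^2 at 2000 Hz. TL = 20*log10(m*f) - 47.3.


m * f = 68.1 * 2000 = 136200
20*log10(136200) = 102.684 dB
TL = 102.684 - 47.3 = 55.384 dB


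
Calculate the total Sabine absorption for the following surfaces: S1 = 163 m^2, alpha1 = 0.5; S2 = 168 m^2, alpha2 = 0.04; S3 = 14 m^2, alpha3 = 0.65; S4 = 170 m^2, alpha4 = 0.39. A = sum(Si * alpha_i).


163 * 0.5 = 81.5
168 * 0.04 = 6.72
14 * 0.65 = 9.1
170 * 0.39 = 66.3
A_total = 81.5 + 6.72 + 9.1 + 66.3 = 163.62 m^2


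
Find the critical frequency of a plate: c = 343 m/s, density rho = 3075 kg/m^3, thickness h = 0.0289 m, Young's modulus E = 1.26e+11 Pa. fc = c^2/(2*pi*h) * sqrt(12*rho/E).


12*rho/E = 12*3075/1.26e+11 = 2.92857e-07
sqrt(12*rho/E) = sqrt(2.92857e-07) = 0.000541163
c^2/(2*pi*h) = 343^2/(2*pi*0.0289) = 647904
fc = 647904 * 0.000541163 = 350.62 Hz


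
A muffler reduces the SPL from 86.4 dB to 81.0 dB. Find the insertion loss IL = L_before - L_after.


Insertion loss = SPL without muffler - SPL with muffler
IL = 86.4 - 81.0 = 5.4 dB


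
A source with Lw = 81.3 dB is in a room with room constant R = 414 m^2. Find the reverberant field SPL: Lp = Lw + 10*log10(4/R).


4/R = 4/414 = 0.00966184
Lp = 81.3 + 10*log10(0.00966184) = 61.151 dB


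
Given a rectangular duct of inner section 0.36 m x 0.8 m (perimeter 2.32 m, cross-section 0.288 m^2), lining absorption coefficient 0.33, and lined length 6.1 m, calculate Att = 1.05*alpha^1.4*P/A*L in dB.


alpha^1.4 = 0.33^1.4 = 0.211797
Attenuation rate = 1.05 * alpha^1.4 * P / A
= 1.05 * 0.211797 * 2.32 / 0.288 = 1.79145 dB/m
Total Att = 1.79145 * 6.1 = 10.928 dB


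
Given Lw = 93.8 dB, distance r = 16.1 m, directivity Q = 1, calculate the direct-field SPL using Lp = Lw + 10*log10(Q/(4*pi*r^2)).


4*pi*r^2 = 4*pi*16.1^2 = 3257.33 m^2
Q / (4*pi*r^2) = 1 / 3257.33 = 0.000307
Lp = 93.8 + 10*log10(0.000307) = 58.671 dB


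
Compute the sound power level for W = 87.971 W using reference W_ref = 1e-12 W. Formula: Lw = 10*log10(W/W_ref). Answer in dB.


W / W_ref = 87.971 / 1e-12 = 8.7971e+13
Lw = 10 * log10(8.7971e+13) = 139.44 dB


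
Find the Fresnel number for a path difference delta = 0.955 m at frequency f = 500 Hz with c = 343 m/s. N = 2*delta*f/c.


N = 2*delta*f/c = 2*delta/lambda, where lambda = c/f
lambda = 343 / 500 = 0.686 m
N = 2 * 0.955 / 0.686 = 2.7843


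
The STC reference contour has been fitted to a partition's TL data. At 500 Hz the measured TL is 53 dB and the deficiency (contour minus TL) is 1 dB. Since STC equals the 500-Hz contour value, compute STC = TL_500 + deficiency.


By ASTM E413, STC = value of the fitted reference contour at 500 Hz.
Contour value at 500 Hz = TL_500 + deficiency = 53 + 1 = 54
STC = 54


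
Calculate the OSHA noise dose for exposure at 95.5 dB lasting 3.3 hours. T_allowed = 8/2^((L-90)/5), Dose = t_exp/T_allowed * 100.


T_allowed = 8 / 2^((95.5 - 90)/5) = 3.73213 hr
Dose = 3.3 / 3.73213 * 100 = 88.421 %


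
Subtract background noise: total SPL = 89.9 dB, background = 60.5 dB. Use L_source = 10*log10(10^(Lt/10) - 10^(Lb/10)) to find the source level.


10^(89.9/10) = 9.77237e+08
10^(60.5/10) = 1.12202e+06
Difference = 9.77237e+08 - 1.12202e+06 = 9.76115e+08
L_source = 10*log10(9.76115e+08) = 89.895 dB


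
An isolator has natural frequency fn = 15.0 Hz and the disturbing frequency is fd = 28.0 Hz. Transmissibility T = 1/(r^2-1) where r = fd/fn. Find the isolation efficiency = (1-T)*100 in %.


r = 28.0 / 15.0 = 1.86667
r^2 - 1 = 1.86667^2 - 1 = 2.48446
T = 1/2.48446 = 0.402502
Efficiency = (1 - 0.402502)*100 = 59.75 %


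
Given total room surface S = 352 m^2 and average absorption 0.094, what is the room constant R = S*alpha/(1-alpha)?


R = 352 * 0.094 / (1 - 0.094) = 36.521 m^2


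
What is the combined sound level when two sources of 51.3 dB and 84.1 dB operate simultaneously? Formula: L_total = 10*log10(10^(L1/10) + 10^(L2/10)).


10^(51.3/10) = 134896
10^(84.1/10) = 2.5704e+08
Sum = 134896 + 2.5704e+08 = 2.57175e+08
L_total = 10*log10(2.57175e+08) = 84.102 dB


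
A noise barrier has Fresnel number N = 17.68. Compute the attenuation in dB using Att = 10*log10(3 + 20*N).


3 + 20*N = 3 + 20*17.68 = 356.6
Att = 10*log10(356.6) = 25.522 dB


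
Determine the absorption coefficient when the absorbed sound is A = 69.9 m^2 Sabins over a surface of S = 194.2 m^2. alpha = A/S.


Absorption coefficient = absorbed power / incident power
alpha = A / S = 69.9 / 194.2 = 0.35994


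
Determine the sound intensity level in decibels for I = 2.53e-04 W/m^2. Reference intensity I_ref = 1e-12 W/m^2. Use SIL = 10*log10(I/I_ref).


I / I_ref = 2.53e-04 / 1e-12 = 2.53e+08
SIL = 10 * log10(2.53e+08) = 84.031 dB


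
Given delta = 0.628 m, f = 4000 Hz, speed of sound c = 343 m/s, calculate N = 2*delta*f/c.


N = 2*delta*f/c = 2*delta/lambda, where lambda = c/f
lambda = 343 / 4000 = 0.08575 m
N = 2 * 0.628 / 0.08575 = 14.647


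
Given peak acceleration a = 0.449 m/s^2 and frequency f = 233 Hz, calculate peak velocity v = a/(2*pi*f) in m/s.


omega = 2*pi*f = 2*pi*233 = 1463.98 rad/s
v = a / omega = 0.449 / 1463.98 = 0.0003067 m/s


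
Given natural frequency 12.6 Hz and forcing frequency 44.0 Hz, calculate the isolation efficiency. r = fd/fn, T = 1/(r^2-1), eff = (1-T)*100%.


r = 44.0 / 12.6 = 3.49206
r^2 - 1 = 3.49206^2 - 1 = 11.1945
T = 1/11.1945 = 0.0893296
Efficiency = (1 - 0.0893296)*100 = 91.067 %


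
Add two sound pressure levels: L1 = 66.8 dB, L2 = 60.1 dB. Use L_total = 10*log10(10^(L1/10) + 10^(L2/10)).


10^(66.8/10) = 4.7863e+06
10^(60.1/10) = 1.02329e+06
Sum = 4.7863e+06 + 1.02329e+06 = 5.80959e+06
L_total = 10*log10(5.80959e+06) = 67.641 dB


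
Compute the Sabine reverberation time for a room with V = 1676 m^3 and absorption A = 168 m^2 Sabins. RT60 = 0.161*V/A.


RT60 = 0.161 * 1676 / 168 = 1.6062 s


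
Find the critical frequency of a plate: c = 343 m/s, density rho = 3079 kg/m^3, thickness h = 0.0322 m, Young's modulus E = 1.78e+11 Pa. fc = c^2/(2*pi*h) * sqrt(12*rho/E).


12*rho/E = 12*3079/1.78e+11 = 2.07573e-07
sqrt(12*rho/E) = sqrt(2.07573e-07) = 0.000455602
c^2/(2*pi*h) = 343^2/(2*pi*0.0322) = 581504
fc = 581504 * 0.000455602 = 264.93 Hz


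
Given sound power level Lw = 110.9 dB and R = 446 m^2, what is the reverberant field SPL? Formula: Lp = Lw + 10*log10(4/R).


4/R = 4/446 = 0.00896861
Lp = 110.9 + 10*log10(0.00896861) = 90.427 dB


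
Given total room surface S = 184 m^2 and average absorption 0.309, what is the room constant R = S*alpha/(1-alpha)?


R = 184 * 0.309 / (1 - 0.309) = 82.281 m^2


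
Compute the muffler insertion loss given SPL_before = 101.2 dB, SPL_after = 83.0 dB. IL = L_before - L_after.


Insertion loss = SPL without muffler - SPL with muffler
IL = 101.2 - 83.0 = 18.2 dB


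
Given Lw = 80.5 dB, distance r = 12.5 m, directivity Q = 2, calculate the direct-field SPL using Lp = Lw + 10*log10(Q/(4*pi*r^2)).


4*pi*r^2 = 4*pi*12.5^2 = 1963.5 m^2
Q / (4*pi*r^2) = 2 / 1963.5 = 0.00101859
Lp = 80.5 + 10*log10(0.00101859) = 50.58 dB


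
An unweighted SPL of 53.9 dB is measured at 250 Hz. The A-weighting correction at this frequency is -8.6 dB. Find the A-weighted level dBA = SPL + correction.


A-weighting table: 250 Hz -> -8.6 dB correction
SPL_A = SPL + correction = 53.9 + (-8.6) = 45.3 dBA


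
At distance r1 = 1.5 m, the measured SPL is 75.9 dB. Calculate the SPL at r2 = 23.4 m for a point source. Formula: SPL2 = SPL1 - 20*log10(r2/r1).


r2/r1 = 23.4/1.5 = 15.6
Correction = 20*log10(15.6) = 23.8625 dB
SPL2 = 75.9 - 23.8625 = 52.038 dB


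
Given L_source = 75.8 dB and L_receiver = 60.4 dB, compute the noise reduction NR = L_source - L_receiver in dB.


NR = L_source - L_receiver (difference between source and receiving room levels)
NR = 75.8 - 60.4 = 15.4 dB


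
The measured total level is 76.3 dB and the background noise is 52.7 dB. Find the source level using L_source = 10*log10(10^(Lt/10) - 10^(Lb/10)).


10^(76.3/10) = 4.2658e+07
10^(52.7/10) = 186209
Difference = 4.2658e+07 - 186209 = 4.24718e+07
L_source = 10*log10(4.24718e+07) = 76.281 dB


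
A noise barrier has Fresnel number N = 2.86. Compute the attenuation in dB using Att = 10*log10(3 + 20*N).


3 + 20*N = 3 + 20*2.86 = 60.2
Att = 10*log10(60.2) = 17.796 dB


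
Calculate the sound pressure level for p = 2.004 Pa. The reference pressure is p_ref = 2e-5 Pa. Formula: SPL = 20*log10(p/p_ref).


p / p_ref = 2.004 / 2e-5 = 100200
SPL = 20 * log10(100200) = 100.02 dB


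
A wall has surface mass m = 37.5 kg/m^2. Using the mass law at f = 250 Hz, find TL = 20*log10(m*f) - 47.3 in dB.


m * f = 37.5 * 250 = 9375
20*log10(9375) = 79.4394 dB
TL = 79.4394 - 47.3 = 32.139 dB


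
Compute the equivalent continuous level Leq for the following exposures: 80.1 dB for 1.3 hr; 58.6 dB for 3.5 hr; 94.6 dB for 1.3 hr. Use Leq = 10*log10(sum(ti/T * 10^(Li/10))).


T_total = 1.3 + 3.5 + 1.3 = 6.1 hr
(1.3/6.1) * 10^(80.1/10) = 2.18079e+07
(3.5/6.1) * 10^(58.6/10) = 415660
(1.3/6.1) * 10^(94.6/10) = 6.1463e+08
Sum = 2.18079e+07 + 415660 + 6.1463e+08 = 6.36854e+08
Leq = 10*log10(6.36854e+08) = 88.04 dB


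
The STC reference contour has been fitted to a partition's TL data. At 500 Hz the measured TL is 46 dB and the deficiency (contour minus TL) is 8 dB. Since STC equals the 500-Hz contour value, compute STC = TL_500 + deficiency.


By ASTM E413, STC = value of the fitted reference contour at 500 Hz.
Contour value at 500 Hz = TL_500 + deficiency = 46 + 8 = 54
STC = 54


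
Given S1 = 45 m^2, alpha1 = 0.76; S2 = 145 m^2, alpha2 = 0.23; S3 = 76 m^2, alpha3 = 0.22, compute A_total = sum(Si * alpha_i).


45 * 0.76 = 34.2
145 * 0.23 = 33.35
76 * 0.22 = 16.72
A_total = 34.2 + 33.35 + 16.72 = 84.27 m^2


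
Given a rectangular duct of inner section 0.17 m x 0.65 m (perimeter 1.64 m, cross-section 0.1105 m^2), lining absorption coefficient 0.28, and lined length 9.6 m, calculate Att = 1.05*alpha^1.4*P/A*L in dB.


alpha^1.4 = 0.28^1.4 = 0.168276
Attenuation rate = 1.05 * alpha^1.4 * P / A
= 1.05 * 0.168276 * 1.64 / 0.1105 = 2.62236 dB/m
Total Att = 2.62236 * 9.6 = 25.175 dB


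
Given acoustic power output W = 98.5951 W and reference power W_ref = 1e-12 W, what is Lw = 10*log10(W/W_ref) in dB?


W / W_ref = 98.5951 / 1e-12 = 9.85951e+13
Lw = 10 * log10(9.85951e+13) = 139.94 dB


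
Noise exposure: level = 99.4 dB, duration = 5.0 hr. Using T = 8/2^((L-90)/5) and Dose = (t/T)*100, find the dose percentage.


T_allowed = 8 / 2^((99.4 - 90)/5) = 2.17347 hr
Dose = 5.0 / 2.17347 * 100 = 230.05 %


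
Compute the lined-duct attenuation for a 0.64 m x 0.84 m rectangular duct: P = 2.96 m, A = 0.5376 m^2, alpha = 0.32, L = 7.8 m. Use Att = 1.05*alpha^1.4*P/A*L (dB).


alpha^1.4 = 0.32^1.4 = 0.202866
Attenuation rate = 1.05 * alpha^1.4 * P / A
= 1.05 * 0.202866 * 2.96 / 0.5376 = 1.17282 dB/m
Total Att = 1.17282 * 7.8 = 9.148 dB


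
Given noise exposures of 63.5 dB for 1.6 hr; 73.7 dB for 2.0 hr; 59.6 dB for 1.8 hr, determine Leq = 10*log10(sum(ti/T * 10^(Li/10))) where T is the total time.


T_total = 1.6 + 2.0 + 1.8 = 5.4 hr
(1.6/5.4) * 10^(63.5/10) = 663325
(2.0/5.4) * 10^(73.7/10) = 8.68233e+06
(1.8/5.4) * 10^(59.6/10) = 304004
Sum = 663325 + 8.68233e+06 + 304004 = 9.64966e+06
Leq = 10*log10(9.64966e+06) = 69.845 dB


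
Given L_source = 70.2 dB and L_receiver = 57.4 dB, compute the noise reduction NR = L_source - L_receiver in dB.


NR = L_source - L_receiver (difference between source and receiving room levels)
NR = 70.2 - 57.4 = 12.8 dB


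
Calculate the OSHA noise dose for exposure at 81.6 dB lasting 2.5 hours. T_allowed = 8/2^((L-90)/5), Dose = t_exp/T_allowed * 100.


T_allowed = 8 / 2^((81.6 - 90)/5) = 25.6342 hr
Dose = 2.5 / 25.6342 * 100 = 9.7526 %


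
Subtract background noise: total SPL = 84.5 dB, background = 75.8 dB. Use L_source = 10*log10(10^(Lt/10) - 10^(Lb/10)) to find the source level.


10^(84.5/10) = 2.81838e+08
10^(75.8/10) = 3.80189e+07
Difference = 2.81838e+08 - 3.80189e+07 = 2.43819e+08
L_source = 10*log10(2.43819e+08) = 83.871 dB


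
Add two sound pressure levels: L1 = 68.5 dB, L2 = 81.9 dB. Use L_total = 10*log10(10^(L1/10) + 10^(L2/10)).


10^(68.5/10) = 7.07946e+06
10^(81.9/10) = 1.54882e+08
Sum = 7.07946e+06 + 1.54882e+08 = 1.61961e+08
L_total = 10*log10(1.61961e+08) = 82.094 dB


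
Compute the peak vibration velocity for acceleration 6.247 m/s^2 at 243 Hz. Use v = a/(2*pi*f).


omega = 2*pi*f = 2*pi*243 = 1526.81 rad/s
v = a / omega = 6.247 / 1526.81 = 0.0040915 m/s


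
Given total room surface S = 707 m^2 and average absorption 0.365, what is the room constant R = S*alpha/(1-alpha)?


R = 707 * 0.365 / (1 - 0.365) = 406.39 m^2


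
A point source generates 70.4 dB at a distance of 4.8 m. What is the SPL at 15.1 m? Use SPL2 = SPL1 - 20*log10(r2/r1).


r2/r1 = 15.1/4.8 = 3.14583
Correction = 20*log10(3.14583) = 9.9547 dB
SPL2 = 70.4 - 9.9547 = 60.445 dB


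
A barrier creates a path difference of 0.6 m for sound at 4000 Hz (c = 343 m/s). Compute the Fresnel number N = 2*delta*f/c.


N = 2*delta*f/c = 2*delta/lambda, where lambda = c/f
lambda = 343 / 4000 = 0.08575 m
N = 2 * 0.6 / 0.08575 = 13.994


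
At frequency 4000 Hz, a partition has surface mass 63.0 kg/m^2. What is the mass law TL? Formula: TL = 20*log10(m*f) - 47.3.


m * f = 63.0 * 4000 = 252000
20*log10(252000) = 108.028 dB
TL = 108.028 - 47.3 = 60.728 dB


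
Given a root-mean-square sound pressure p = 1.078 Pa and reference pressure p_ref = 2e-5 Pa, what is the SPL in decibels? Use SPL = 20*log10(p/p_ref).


p / p_ref = 1.078 / 2e-5 = 53900
SPL = 20 * log10(53900) = 94.632 dB


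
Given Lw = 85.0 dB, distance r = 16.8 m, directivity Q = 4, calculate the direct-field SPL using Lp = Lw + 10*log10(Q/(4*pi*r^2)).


4*pi*r^2 = 4*pi*16.8^2 = 3546.73 m^2
Q / (4*pi*r^2) = 4 / 3546.73 = 0.0011278
Lp = 85.0 + 10*log10(0.0011278) = 55.522 dB


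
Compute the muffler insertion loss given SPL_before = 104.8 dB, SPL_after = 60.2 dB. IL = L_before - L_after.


Insertion loss = SPL without muffler - SPL with muffler
IL = 104.8 - 60.2 = 44.6 dB


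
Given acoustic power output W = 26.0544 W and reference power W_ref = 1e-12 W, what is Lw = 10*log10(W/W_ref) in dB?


W / W_ref = 26.0544 / 1e-12 = 2.60544e+13
Lw = 10 * log10(2.60544e+13) = 134.16 dB


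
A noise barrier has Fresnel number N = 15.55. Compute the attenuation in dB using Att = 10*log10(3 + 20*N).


3 + 20*N = 3 + 20*15.55 = 314
Att = 10*log10(314) = 24.969 dB


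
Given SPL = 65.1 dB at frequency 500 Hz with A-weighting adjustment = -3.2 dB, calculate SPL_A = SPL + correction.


A-weighting table: 500 Hz -> -3.2 dB correction
SPL_A = SPL + correction = 65.1 + (-3.2) = 61.9 dBA


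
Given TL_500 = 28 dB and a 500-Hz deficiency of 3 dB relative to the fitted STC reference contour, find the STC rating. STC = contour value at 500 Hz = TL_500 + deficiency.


By ASTM E413, STC = value of the fitted reference contour at 500 Hz.
Contour value at 500 Hz = TL_500 + deficiency = 28 + 3 = 31
STC = 31


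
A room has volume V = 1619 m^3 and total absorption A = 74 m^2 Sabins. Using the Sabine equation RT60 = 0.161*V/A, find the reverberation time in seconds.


RT60 = 0.161 * 1619 / 74 = 3.5224 s


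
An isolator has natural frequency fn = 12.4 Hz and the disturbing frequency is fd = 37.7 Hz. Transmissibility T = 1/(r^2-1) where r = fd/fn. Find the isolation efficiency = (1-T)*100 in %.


r = 37.7 / 12.4 = 3.04032
r^2 - 1 = 3.04032^2 - 1 = 8.24355
T = 1/8.24355 = 0.121307
Efficiency = (1 - 0.121307)*100 = 87.869 %
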